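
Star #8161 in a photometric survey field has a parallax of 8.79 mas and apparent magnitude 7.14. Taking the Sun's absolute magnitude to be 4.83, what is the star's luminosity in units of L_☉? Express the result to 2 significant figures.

L/L_☉ ≈ 15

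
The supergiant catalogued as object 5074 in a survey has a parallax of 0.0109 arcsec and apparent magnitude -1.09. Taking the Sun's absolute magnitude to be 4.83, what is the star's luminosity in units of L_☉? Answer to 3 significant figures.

L/L_☉ ≈ 19600

d = 1/p = 1/0.0109″ = 91.74 pc
M = m − 5 log₁₀ d + 5 = -1.09 − 5·1.9626 + 5 = -5.903
M − M_☉ = -5.903 − 4.83 = -10.733
L/L_☉ = 10^(−0.4 × -10.733) = 19640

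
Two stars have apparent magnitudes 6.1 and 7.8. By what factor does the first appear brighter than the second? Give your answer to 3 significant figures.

4.79

Magnitude difference = -1.7
Flux ratio = 10^(−0.4 Δm) = 10^(−0.4 × -1.7) = 10^0.680 = 4.786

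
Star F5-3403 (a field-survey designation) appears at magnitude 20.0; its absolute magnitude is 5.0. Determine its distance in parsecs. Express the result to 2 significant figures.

Distance modulus: m − M = 20.0 − (5.0) = 15.000
m − M = 5 log₁₀ d − 5
log₁₀ d = (m − M)/5 + 1 = 4.0000
d = 10^4.0000 = 10000 pc

d ≈ 10000 pc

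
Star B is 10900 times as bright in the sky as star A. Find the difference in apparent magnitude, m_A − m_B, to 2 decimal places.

m_A − m_B ≈ 10.09

Pogson: Δm = −2.5 log₁₀(ratio) = −2.5 log₁₀(10900) = −2.5 × 4.0374 = -10.094
Star B is brighter so has the smaller magnitude: m_A − m_B is positive.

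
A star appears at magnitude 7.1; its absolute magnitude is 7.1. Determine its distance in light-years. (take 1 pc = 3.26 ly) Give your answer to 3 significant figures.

μ = m − M = 0.000
m − M = 5 log₁₀ d − 5
log₁₀ d = (m − M)/5 + 1 = 1.0000
d = 10^1.0000 = 10.00 pc
= 32.60 ly

d ≈ 32.6 ly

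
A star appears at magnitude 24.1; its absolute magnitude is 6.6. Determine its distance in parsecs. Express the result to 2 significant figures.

μ = m − M = 17.500
m − M = 5 log₁₀ d − 5
log₁₀ d = (m − M)/5 + 1 = 4.5000
d = 10^4.5000 = 31620 pc

d ≈ 32000 pc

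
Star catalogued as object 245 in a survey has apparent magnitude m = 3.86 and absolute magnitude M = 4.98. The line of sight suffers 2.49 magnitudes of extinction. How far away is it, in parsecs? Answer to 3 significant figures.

d ≈ 1.90 pc

m − M = 5 log₁₀(d/10 pc) + A  ⇒  3.86 − (4.98) − 2.49 = 5 log₁₀(d/10)
-3.610 = 5 log₁₀(d/10)
log₁₀ d = (m − M − A)/5 + 1 = 0.2780
d = 10^0.2780 = 1.897 pc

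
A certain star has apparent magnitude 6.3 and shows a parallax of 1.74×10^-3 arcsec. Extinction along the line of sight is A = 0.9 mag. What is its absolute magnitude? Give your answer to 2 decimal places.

d = 1/p = 1/1.74×10^-3″ = 574.7 pc
5 log₁₀(d/10 pc) = 5 log₁₀(574.7) − 5 = 8.797
M = m − 5 log₁₀(d/10) − A = 6.3 − 8.797 − 0.9 = -3.397

M ≈ -3.40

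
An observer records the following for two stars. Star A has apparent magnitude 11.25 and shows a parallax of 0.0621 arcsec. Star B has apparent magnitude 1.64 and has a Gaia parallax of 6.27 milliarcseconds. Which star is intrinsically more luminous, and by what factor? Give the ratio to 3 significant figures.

Star A: d = 1/p = 1/0.0621″ = 16.10 pc
Star A: M = m − 5 log₁₀ d + 5 = 11.25 − 5·1.2069 + 5 = 10.215
Star B: p = 6.27 mas = 6.27×10^-3″ → d = 1/p = 159.5 pc
Star B: M = m − 5 log₁₀ d + 5 = 1.64 − 5·2.2027 + 5 = -4.374
ΔM = M_A − M_B = 10.215 − (-4.374) = 14.589; smaller M is more luminous → Star B.
L ratio = 10^(0.4 |ΔM|) = 10^5.836 = 684900

Star B is more luminous, by a factor of 685000.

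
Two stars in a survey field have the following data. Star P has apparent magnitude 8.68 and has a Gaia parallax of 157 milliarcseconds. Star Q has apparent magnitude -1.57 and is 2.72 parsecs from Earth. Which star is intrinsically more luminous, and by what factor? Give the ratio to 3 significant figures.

Star Q is more luminous, by a factor of 2300.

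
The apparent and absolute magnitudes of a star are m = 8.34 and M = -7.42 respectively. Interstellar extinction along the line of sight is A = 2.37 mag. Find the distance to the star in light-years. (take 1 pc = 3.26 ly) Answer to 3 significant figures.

m − M = 5 log₁₀(d/10 pc) + A  ⇒  8.34 − (-7.42) − 2.37 = 5 log₁₀(d/10)
13.390 = 5 log₁₀(d/10)
log₁₀ d = (m − M − A)/5 + 1 = 3.6780
d = 10^3.6780 = 4764 pc
= 15530 ly

d ≈ 15500 ly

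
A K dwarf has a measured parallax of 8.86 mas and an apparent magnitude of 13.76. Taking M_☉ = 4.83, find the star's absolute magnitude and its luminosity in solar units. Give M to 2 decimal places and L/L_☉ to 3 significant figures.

d = 1/p = 1000/8.86 mas = 112.9 pc
M = m − 5 log₁₀ d + 5 = 13.76 − 5·2.0526 + 5 = 8.497
M − M_☉ = 8.497 − 4.83 = 3.667
L/L_☉ = 10^(−0.4 × 3.667) = 0.03413

M ≈ 8.50; L/L_☉ ≈ 0.0341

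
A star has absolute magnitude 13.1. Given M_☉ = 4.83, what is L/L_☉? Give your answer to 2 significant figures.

L/L_☉ ≈ 4.9×10^-4

M − M_☉ = 13.1 − 4.83 = 8.270
L/L_☉ = 10^(−0.4 (M − M_☉)) = 10^-3.308 = 4.920×10^-4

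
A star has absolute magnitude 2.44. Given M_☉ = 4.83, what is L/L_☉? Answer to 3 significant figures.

M − M_☉ = 2.44 − 4.83 = -2.390
L/L_☉ = 10^(−0.4 (M − M_☉)) = 10^0.956 = 9.036

L/L_☉ ≈ 9.04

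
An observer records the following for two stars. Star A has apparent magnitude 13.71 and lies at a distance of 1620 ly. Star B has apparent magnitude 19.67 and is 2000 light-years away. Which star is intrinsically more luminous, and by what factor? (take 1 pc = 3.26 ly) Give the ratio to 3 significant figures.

Star A is more luminous, by a factor of 159.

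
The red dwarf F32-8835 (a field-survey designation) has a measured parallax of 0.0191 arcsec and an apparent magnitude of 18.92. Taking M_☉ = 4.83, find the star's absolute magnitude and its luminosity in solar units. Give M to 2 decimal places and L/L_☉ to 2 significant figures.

d = 1/p = 1/0.0191″ = 52.36 pc
M = m − 5 log₁₀ d + 5 = 18.92 − 5·1.7190 + 5 = 15.325
M − M_☉ = 15.325 − 4.83 = 10.495
L/L_☉ = 10^(−0.4 × 10.495) = 6.338×10^-5

M ≈ 15.33; L/L_☉ ≈ 6.3×10^-5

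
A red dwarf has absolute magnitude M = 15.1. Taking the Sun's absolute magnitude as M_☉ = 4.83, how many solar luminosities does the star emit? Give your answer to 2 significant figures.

L/L_☉ ≈ 7.8×10^-5

M − M_☉ = 15.1 − 4.83 = 10.270
L/L_☉ = 10^(−0.4 (M − M_☉)) = 10^-4.108 = 7.798×10^-5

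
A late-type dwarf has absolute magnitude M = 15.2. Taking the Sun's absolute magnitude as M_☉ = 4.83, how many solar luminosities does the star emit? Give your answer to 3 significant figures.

L/L_☉ ≈ 7.11×10^-5

M − M_☉ = 15.2 − 4.83 = 10.370
L/L_☉ = 10^(−0.4 (M − M_☉)) = 10^-4.148 = 7.112×10^-5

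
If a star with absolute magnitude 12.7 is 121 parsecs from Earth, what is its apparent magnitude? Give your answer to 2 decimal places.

m = M + 5 log₁₀ d − 5 = 12.7 + 5·2.0828 − 5 = 18.114

m ≈ 18.11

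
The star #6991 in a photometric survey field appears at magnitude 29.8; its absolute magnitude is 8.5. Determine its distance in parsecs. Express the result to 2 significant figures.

d ≈ 180000 pc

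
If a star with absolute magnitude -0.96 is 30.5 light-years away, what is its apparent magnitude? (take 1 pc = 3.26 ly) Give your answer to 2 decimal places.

d = 30.5 ly / 3.26 = 9.356 pc
m = M + 5 log₁₀ d − 5 = -0.96 + 5·0.9711 − 5 = -1.105

m ≈ -1.10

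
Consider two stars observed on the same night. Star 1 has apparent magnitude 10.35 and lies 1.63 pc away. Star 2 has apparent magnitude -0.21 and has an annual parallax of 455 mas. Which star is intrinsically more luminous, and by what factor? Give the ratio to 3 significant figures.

Star 2 is more luminous, by a factor of 30500.

Star 1: M = m − 5 log₁₀ d + 5 = 10.35 − 5·0.2122 + 5 = 14.289
Star 2: p = 455 mas = 0.455″ → d = 1/p = 2.198 pc
Star 2: M = m − 5 log₁₀ d + 5 = -0.21 − 5·0.3420 + 5 = 3.080
ΔM = M_1 − M_2 = 14.289 − (3.080) = 11.209; smaller M is more luminous → Star 2.
L ratio = 10^(0.4 |ΔM|) = 10^4.484 = 30450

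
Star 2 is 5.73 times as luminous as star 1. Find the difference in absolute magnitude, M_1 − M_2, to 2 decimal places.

Pogson: ΔM = −2.5 log₁₀(ratio) = −2.5 log₁₀(5.73) = −2.5 × 0.7582 = -1.895
Star 2 is brighter so has the smaller magnitude: M_1 − M_2 is positive.

M_1 − M_2 ≈ 1.90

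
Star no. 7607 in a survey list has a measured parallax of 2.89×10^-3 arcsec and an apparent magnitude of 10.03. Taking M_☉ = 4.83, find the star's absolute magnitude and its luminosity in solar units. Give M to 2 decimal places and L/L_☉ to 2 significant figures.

d = 1/p = 1/2.89×10^-3″ = 346.0 pc
M = m − 5 log₁₀ d + 5 = 10.03 − 5·2.5391 + 5 = 2.334
M − M_☉ = 2.334 − 4.83 = -2.496
L/L_☉ = 10^(−0.4 × -2.496) = 9.959

M ≈ 2.33; L/L_☉ ≈ 10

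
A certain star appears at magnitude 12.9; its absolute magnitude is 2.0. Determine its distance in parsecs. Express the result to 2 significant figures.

d ≈ 1500 pc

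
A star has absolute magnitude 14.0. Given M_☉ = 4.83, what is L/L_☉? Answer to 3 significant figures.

L/L_☉ ≈ 2.15×10^-4

M − M_☉ = 14.0 − 4.83 = 9.170
L/L_☉ = 10^(−0.4 (M − M_☉)) = 10^-3.668 = 2.148×10^-4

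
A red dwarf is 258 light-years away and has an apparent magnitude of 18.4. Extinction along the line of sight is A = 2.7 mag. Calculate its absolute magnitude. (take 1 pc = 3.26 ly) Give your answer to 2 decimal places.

d = 258 ly / 3.26 = 79.14 pc
5 log₁₀(d/10 pc) = 5 log₁₀(79.14) − 5 = 4.492
M = m − 5 log₁₀(d/10) − A = 18.4 − 4.492 − 2.7 = 11.208

M ≈ 11.21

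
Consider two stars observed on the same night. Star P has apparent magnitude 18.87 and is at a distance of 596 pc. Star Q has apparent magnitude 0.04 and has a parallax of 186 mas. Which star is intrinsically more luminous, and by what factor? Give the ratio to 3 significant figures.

Star P: M = m − 5 log₁₀ d + 5 = 18.87 − 5·2.7752 + 5 = 9.994
Star Q: p = 186 mas = 0.186″ → d = 1/p = 5.376 pc
Star Q: M = m − 5 log₁₀ d + 5 = 0.04 − 5·0.7305 + 5 = 1.388
ΔM = M_P − M_Q = 9.994 − (1.388) = 8.606; smaller M is more luminous → Star Q.
L ratio = 10^(0.4 |ΔM|) = 10^3.442 = 2770

Star Q is more luminous, by a factor of 2770.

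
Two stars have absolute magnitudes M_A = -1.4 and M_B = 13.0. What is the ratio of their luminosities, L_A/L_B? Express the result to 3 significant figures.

L_A/L_B ≈ 575000

ΔM = M_A − M_B = -14.4
L_A/L_B = 10^(−0.4 ΔM) = 10^5.760 = 575400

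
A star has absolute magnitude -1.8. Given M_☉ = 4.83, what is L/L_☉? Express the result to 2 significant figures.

L/L_☉ ≈ 450

M − M_☉ = -1.8 − 4.83 = -6.630
L/L_☉ = 10^(−0.4 (M − M_☉)) = 10^2.652 = 448.7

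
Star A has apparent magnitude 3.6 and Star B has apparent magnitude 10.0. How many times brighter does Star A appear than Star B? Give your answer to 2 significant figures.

Magnitude difference = -6.4
Flux ratio = 10^(−0.4 Δm) = 10^(−0.4 × -6.4) = 10^2.560 = 363.1

360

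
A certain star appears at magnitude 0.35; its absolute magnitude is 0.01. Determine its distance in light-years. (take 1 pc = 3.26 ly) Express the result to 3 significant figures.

Distance modulus: m − M = 0.35 − (0.01) = 0.340
m − M = 5 log₁₀ d − 5
log₁₀ d = (m − M)/5 + 1 = 1.0680
d = 10^1.0680 = 11.69 pc
= 38.13 ly

d ≈ 38.1 ly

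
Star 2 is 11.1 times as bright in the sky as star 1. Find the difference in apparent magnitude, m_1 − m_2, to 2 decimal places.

m_1 − m_2 ≈ 2.61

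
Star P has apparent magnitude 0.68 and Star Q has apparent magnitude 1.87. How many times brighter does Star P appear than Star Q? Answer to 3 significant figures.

Magnitude difference = -1.19
Flux ratio = 10^(−0.4 Δm) = 10^(−0.4 × -1.19) = 10^0.476 = 2.992

2.99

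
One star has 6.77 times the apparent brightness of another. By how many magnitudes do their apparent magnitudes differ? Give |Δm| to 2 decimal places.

Pogson: Δm = −2.5 log₁₀(ratio) = −2.5 log₁₀(6.77) = −2.5 × 0.8306 = -2.076

|Δm| ≈ 2.08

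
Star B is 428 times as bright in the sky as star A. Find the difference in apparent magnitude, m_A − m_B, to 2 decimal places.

Pogson: Δm = −2.5 log₁₀(ratio) = −2.5 log₁₀(428) = −2.5 × 2.6314 = -6.579
Star B is brighter so has the smaller magnitude: m_A − m_B is positive.

m_A − m_B ≈ 6.58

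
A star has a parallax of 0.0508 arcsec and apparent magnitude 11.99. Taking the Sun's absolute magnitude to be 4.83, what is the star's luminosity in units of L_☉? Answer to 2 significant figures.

L/L_☉ ≈ 5.3×10^-3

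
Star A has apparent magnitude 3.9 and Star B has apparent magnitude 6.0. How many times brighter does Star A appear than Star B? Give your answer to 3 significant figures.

Magnitude difference = -2.1
Flux ratio = 10^(−0.4 Δm) = 10^(−0.4 × -2.1) = 10^0.840 = 6.918

6.92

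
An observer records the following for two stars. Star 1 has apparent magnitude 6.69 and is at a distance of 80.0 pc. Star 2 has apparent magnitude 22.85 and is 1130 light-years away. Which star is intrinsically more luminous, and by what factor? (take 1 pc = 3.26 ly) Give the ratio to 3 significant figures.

Star 1 is more luminous, by a factor of 155000.

Star 1: M = m − 5 log₁₀ d + 5 = 6.69 − 5·1.9031 + 5 = 2.175
Star 2: d = 1130 ly / 3.26 = 346.6 pc
Star 2: M = m − 5 log₁₀ d + 5 = 22.85 − 5·2.5399 + 5 = 15.151
ΔM = M_1 − M_2 = 2.175 − (15.151) = -12.976; smaller M is more luminous → Star 1.
L ratio = 10^(0.4 |ΔM|) = 10^5.190 = 155000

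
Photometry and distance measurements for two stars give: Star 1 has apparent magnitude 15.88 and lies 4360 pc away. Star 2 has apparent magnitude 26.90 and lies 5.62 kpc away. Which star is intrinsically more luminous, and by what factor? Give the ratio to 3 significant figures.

Star 1 is more luminous, by a factor of 15400.

Star 1: M = m − 5 log₁₀ d + 5 = 15.88 − 5·3.6395 + 5 = 2.683
Star 2: d = 5.62 kpc = 5620 pc
Star 2: M = m − 5 log₁₀ d + 5 = 26.90 − 5·3.7497 + 5 = 13.151
ΔM = M_1 − M_2 = 2.683 − (13.151) = -10.469; smaller M is more luminous → Star 1.
L ratio = 10^(0.4 |ΔM|) = 10^4.188 = 15400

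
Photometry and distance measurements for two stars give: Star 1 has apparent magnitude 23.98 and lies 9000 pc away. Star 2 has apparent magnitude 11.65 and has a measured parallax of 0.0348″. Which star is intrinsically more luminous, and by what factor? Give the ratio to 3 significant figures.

Star 1: M = m − 5 log₁₀ d + 5 = 23.98 − 5·3.9542 + 5 = 9.209
Star 2: d = 1/p = 1/0.0348″ = 28.74 pc
Star 2: M = m − 5 log₁₀ d + 5 = 11.65 − 5·1.4584 + 5 = 9.358
ΔM = M_1 − M_2 = 9.209 − (9.358) = -0.149; smaller M is more luminous → Star 1.
L ratio = 10^(0.4 |ΔM|) = 10^0.060 = 1.147

Star 1 is more luminous, by a factor of 1.15.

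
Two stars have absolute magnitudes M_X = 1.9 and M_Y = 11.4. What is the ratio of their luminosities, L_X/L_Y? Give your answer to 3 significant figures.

ΔM = M_X − M_Y = -9.5
L_X/L_Y = 10^(−0.4 ΔM) = 10^3.800 = 6310

L_X/L_Y ≈ 6310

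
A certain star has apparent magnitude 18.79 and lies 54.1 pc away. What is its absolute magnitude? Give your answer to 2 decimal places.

5 log₁₀(d/10 pc) = 5 log₁₀(54.10) − 5 = 3.666
M = m − 5 log₁₀(d/10) = 18.79 − 3.666 = 15.124

M ≈ 15.12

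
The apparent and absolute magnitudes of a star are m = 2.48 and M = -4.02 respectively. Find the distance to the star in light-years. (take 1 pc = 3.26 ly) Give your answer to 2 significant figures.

d ≈ 650 ly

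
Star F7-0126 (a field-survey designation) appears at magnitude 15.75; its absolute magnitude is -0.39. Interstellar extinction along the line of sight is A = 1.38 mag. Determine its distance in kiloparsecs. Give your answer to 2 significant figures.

d ≈ 9.0 kpc

m − M = 5 log₁₀(d/10 pc) + A  ⇒  15.75 − (-0.39) − 1.38 = 5 log₁₀(d/10)
14.760 = 5 log₁₀(d/10)
log₁₀ d = (m − M − A)/5 + 1 = 3.9520
d = 10^3.9520 = 8954 pc
= 8.954 kpc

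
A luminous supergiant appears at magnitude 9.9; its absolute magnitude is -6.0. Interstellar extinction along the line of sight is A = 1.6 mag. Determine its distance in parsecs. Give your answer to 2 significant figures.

m − M = 5 log₁₀(d/10 pc) + A  ⇒  9.9 − (-6.0) − 1.6 = 5 log₁₀(d/10)
14.300 = 5 log₁₀(d/10)
log₁₀ d = (m − M − A)/5 + 1 = 3.8600
d = 10^3.8600 = 7244 pc

d ≈ 7200 pc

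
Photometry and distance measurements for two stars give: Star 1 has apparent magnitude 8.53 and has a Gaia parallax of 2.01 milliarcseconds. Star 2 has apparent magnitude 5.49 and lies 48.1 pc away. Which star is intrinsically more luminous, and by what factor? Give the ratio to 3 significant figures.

Star 1: p = 2.01 mas = 2.01×10^-3″ → d = 1/p = 497.5 pc
Star 1: M = m − 5 log₁₀ d + 5 = 8.53 − 5·2.6968 + 5 = 0.046
Star 2: M = m − 5 log₁₀ d + 5 = 5.49 − 5·1.6821 + 5 = 2.079
ΔM = M_1 − M_2 = 0.046 − (2.079) = -2.033; smaller M is more luminous → Star 1.
L ratio = 10^(0.4 |ΔM|) = 10^0.813 = 6.506

Star 1 is more luminous, by a factor of 6.51.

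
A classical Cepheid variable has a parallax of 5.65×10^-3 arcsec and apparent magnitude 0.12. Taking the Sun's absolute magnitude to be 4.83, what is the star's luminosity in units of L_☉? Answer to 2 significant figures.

L/L_☉ ≈ 24000

d = 1/p = 1/5.65×10^-3″ = 177.0 pc
M = m − 5 log₁₀ d + 5 = 0.12 − 5·2.2480 + 5 = -6.120
M − M_☉ = -6.120 − 4.83 = -10.950
L/L_☉ = 10^(−0.4 × -10.950) = 23980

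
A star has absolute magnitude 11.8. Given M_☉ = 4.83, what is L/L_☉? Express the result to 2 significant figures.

M − M_☉ = 11.8 − 4.83 = 6.970
L/L_☉ = 10^(−0.4 (M − M_☉)) = 10^-2.788 = 1.629×10^-3

L/L_☉ ≈ 1.6×10^-3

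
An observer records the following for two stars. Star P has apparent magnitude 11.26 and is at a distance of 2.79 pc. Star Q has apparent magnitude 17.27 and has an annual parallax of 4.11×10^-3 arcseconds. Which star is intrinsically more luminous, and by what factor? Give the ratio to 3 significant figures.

Star Q is more luminous, by a factor of 30.0.

Star P: M = m − 5 log₁₀ d + 5 = 11.26 − 5·0.4456 + 5 = 14.032
Star Q: d = 1/p = 1/4.11×10^-3″ = 243.3 pc
Star Q: M = m − 5 log₁₀ d + 5 = 17.27 − 5·2.3862 + 5 = 10.339
ΔM = M_P − M_Q = 14.032 − (10.339) = 3.693; smaller M is more luminous → Star Q.
L ratio = 10^(0.4 |ΔM|) = 10^1.477 = 30.00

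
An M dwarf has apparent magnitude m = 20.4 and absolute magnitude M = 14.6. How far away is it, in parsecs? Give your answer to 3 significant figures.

d ≈ 145 pc

Distance modulus: m − M = 20.4 − (14.6) = 5.800
m − M = 5 log₁₀ d − 5
log₁₀ d = (m − M)/5 + 1 = 2.1600
d = 10^2.1600 = 144.5 pc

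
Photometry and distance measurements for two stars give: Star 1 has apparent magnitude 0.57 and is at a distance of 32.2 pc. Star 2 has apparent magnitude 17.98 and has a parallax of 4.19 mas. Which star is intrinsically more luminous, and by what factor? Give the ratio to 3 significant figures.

Star 1: M = m − 5 log₁₀ d + 5 = 0.57 − 5·1.5079 + 5 = -1.969
Star 2: p = 4.19 mas = 4.19×10^-3″ → d = 1/p = 238.7 pc
Star 2: M = m − 5 log₁₀ d + 5 = 17.98 − 5·2.3778 + 5 = 11.091
ΔM = M_1 − M_2 = -1.969 − (11.091) = -13.060; smaller M is more luminous → Star 1.
L ratio = 10^(0.4 |ΔM|) = 10^5.224 = 167500

Star 1 is more luminous, by a factor of 168000.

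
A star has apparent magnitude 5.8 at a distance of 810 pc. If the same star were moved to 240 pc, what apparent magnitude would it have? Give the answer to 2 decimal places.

m ≈ 3.16

Flux ∝ 1/d², so Δm = 5 log₁₀(d₂/d₁) = 5 log₁₀(240/810) = -2.641
m₂ = m₁ + Δm = 5.8 + (-2.641) = 3.159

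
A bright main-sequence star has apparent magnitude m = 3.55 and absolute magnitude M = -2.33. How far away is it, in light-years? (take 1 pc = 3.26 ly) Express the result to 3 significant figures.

Distance modulus: m − M = 3.55 − (-2.33) = 5.880
m − M = 5 log₁₀ d − 5
log₁₀ d = (m − M)/5 + 1 = 2.1760
d = 10^2.1760 = 150.0 pc
= 488.9 ly

d ≈ 489 ly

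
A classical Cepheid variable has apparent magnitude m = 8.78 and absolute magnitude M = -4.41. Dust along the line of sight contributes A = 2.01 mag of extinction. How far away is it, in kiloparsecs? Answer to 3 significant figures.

m − M = 5 log₁₀(d/10 pc) + A  ⇒  8.78 − (-4.41) − 2.01 = 5 log₁₀(d/10)
11.180 = 5 log₁₀(d/10)
log₁₀ d = (m − M − A)/5 + 1 = 3.2360
d = 10^3.2360 = 1722 pc
= 1.722 kpc

d ≈ 1.72 kpc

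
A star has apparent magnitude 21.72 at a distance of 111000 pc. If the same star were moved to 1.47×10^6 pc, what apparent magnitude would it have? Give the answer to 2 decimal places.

Flux ∝ 1/d², so Δm = 5 log₁₀(d₂/d₁) = 5 log₁₀(1.47×10^6/111000) = 5.610
m₂ = m₁ + Δm = 21.72 + (5.610) = 27.330

m ≈ 27.33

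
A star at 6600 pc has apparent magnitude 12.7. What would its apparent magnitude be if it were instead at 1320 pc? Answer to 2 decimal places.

Flux ∝ 1/d², so Δm = 5 log₁₀(d₂/d₁) = 5 log₁₀(1320/6600) = -3.495
m₂ = m₁ + Δm = 12.7 + (-3.495) = 9.205

m ≈ 9.21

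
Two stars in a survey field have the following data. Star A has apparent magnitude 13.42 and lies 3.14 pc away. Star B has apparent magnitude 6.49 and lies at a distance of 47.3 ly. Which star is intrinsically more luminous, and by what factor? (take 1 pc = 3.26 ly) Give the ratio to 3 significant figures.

Star A: M = m − 5 log₁₀ d + 5 = 13.42 − 5·0.4969 + 5 = 15.935
Star B: d = 47.3 ly / 3.26 = 14.51 pc
Star B: M = m − 5 log₁₀ d + 5 = 6.49 − 5·1.1616 + 5 = 5.682
ΔM = M_A − M_B = 15.935 − (5.682) = 10.254; smaller M is more luminous → Star B.
L ratio = 10^(0.4 |ΔM|) = 10^4.101 = 12630

Star B is more luminous, by a factor of 12600.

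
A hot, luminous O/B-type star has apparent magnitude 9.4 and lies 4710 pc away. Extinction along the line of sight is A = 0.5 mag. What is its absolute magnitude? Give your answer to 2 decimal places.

M ≈ -4.47

5 log₁₀(d/10 pc) = 5 log₁₀(4710) − 5 = 13.365
M = m − 5 log₁₀(d/10) − A = 9.4 − 13.365 − 0.5 = -4.465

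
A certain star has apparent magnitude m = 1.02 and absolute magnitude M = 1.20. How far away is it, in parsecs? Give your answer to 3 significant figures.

d ≈ 9.20 pc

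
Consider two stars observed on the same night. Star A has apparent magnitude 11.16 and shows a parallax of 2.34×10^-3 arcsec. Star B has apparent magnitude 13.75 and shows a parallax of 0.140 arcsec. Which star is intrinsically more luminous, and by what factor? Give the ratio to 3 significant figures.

Star A: d = 1/p = 1/2.34×10^-3″ = 427.4 pc
Star A: M = m − 5 log₁₀ d + 5 = 11.16 − 5·2.6308 + 5 = 3.006
Star B: d = 1/p = 1/0.140″ = 7.143 pc
Star B: M = m − 5 log₁₀ d + 5 = 13.75 − 5·0.8539 + 5 = 14.481
ΔM = M_A − M_B = 3.006 − (14.481) = -11.475; smaller M is more luminous → Star A.
L ratio = 10^(0.4 |ΔM|) = 10^4.590 = 38890

Star A is more luminous, by a factor of 38900.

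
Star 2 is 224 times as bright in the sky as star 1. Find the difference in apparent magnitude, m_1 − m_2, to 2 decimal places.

m_1 − m_2 ≈ 5.88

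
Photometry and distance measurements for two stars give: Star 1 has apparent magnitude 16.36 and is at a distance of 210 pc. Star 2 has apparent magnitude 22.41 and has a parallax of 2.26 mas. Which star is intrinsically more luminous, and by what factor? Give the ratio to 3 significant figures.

Star 1 is more luminous, by a factor of 59.2.

Star 1: M = m − 5 log₁₀ d + 5 = 16.36 − 5·2.3222 + 5 = 9.749
Star 2: p = 2.26 mas = 2.26×10^-3″ → d = 1/p = 442.5 pc
Star 2: M = m − 5 log₁₀ d + 5 = 22.41 − 5·2.6459 + 5 = 14.181
ΔM = M_1 − M_2 = 9.749 − (14.181) = -4.432; smaller M is more luminous → Star 1.
L ratio = 10^(0.4 |ΔM|) = 10^1.773 = 59.25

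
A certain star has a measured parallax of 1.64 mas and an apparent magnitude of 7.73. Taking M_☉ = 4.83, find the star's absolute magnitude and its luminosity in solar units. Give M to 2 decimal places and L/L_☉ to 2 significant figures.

M ≈ -1.20; L/L_☉ ≈ 260

d = 1/p = 1000/1.64 mas = 609.8 pc
M = m − 5 log₁₀ d + 5 = 7.73 − 5·2.7852 + 5 = -1.196
M − M_☉ = -1.196 − 4.83 = -6.026
L/L_☉ = 10^(−0.4 × -6.026) = 257.2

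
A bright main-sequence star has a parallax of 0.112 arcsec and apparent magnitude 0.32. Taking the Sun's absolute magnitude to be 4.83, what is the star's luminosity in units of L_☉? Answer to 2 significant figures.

L/L_☉ ≈ 51

d = 1/p = 1/0.112″ = 8.929 pc
M = m − 5 log₁₀ d + 5 = 0.32 − 5·0.9508 + 5 = 0.566
M − M_☉ = 0.566 − 4.83 = -4.264
L/L_☉ = 10^(−0.4 × -4.264) = 50.76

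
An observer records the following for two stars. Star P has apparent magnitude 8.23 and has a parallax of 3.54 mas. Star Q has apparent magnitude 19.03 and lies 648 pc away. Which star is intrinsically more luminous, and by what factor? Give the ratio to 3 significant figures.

Star P: p = 3.54 mas = 3.54×10^-3″ → d = 1/p = 282.5 pc
Star P: M = m − 5 log₁₀ d + 5 = 8.23 − 5·2.4510 + 5 = 0.975
Star Q: M = m − 5 log₁₀ d + 5 = 19.03 − 5·2.8116 + 5 = 9.972
ΔM = M_P − M_Q = 0.975 − (9.972) = -8.997; smaller M is more luminous → Star P.
L ratio = 10^(0.4 |ΔM|) = 10^3.599 = 3970

Star P is more luminous, by a factor of 3970.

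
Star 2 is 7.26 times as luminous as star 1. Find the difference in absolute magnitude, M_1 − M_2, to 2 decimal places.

M_1 − M_2 ≈ 2.15

Pogson: ΔM = −2.5 log₁₀(ratio) = −2.5 log₁₀(7.26) = −2.5 × 0.8609 = -2.152
Star 2 is brighter so has the smaller magnitude: M_1 − M_2 is positive.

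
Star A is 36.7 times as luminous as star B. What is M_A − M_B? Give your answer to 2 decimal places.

M_A − M_B ≈ -3.91

Pogson: ΔM = −2.5 log₁₀(ratio) = −2.5 log₁₀(36.7) = −2.5 × 1.5647 = -3.912
Star A is brighter, so it has the smaller magnitude: the difference is negative.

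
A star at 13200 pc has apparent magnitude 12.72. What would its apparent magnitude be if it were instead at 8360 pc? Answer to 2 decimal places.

m ≈ 11.73

Flux ∝ 1/d², so Δm = 5 log₁₀(d₂/d₁) = 5 log₁₀(8360/13200) = -0.992
m₂ = m₁ + Δm = 12.72 + (-0.992) = 11.728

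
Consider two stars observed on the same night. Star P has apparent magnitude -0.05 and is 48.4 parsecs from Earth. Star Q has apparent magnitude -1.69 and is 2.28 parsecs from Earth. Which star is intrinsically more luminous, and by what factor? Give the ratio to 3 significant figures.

Star P is more luminous, by a factor of 99.5.

Star P: M = m − 5 log₁₀ d + 5 = -0.05 − 5·1.6848 + 5 = -3.474
Star Q: M = m − 5 log₁₀ d + 5 = -1.69 − 5·0.3579 + 5 = 1.520
ΔM = M_P − M_Q = -3.474 − (1.520) = -4.995; smaller M is more luminous → Star P.
L ratio = 10^(0.4 |ΔM|) = 10^1.998 = 99.50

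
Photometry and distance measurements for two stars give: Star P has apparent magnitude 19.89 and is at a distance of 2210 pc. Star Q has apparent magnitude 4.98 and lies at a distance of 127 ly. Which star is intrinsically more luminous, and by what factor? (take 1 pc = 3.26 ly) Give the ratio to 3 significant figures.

Star P: M = m − 5 log₁₀ d + 5 = 19.89 − 5·3.3444 + 5 = 8.168
Star Q: d = 127 ly / 3.26 = 38.96 pc
Star Q: M = m − 5 log₁₀ d + 5 = 4.98 − 5·1.5906 + 5 = 2.027
ΔM = M_P − M_Q = 8.168 − (2.027) = 6.141; smaller M is more luminous → Star Q.
L ratio = 10^(0.4 |ΔM|) = 10^2.456 = 286.0

Star Q is more luminous, by a factor of 286.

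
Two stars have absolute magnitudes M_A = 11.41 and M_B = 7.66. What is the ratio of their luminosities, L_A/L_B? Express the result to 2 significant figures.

ΔM = M_A − M_B = 3.75
L_A/L_B = 10^(−0.4 ΔM) = 10^-1.500 = 0.03162

L_A/L_B ≈ 0.032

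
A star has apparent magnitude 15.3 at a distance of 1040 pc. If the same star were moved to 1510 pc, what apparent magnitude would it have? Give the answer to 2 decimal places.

m ≈ 16.11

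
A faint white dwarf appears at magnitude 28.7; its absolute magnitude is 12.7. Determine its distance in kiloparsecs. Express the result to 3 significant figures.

d ≈ 15.8 kpc

Distance modulus: m − M = 28.7 − (12.7) = 16.000
m − M = 5 log₁₀ d − 5
log₁₀ d = (m − M)/5 + 1 = 4.2000
d = 10^4.2000 = 15850 pc
= 15.85 kpc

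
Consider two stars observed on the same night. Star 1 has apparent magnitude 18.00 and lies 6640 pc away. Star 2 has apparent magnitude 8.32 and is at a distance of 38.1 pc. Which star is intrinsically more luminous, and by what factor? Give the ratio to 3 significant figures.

Star 1: M = m − 5 log₁₀ d + 5 = 18.00 − 5·3.8222 + 5 = 3.889
Star 2: M = m − 5 log₁₀ d + 5 = 8.32 − 5·1.5809 + 5 = 5.415
ΔM = M_1 − M_2 = 3.889 − (5.415) = -1.526; smaller M is more luminous → Star 1.
L ratio = 10^(0.4 |ΔM|) = 10^0.610 = 4.078

Star 1 is more luminous, by a factor of 4.08.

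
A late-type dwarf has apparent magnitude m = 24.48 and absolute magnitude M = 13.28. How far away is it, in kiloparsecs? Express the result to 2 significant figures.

d ≈ 1.7 kpc

μ = m − M = 11.200
m − M = 5 log₁₀ d − 5
log₁₀ d = (m − M)/5 + 1 = 3.2400
d = 10^3.2400 = 1738 pc
= 1.738 kpc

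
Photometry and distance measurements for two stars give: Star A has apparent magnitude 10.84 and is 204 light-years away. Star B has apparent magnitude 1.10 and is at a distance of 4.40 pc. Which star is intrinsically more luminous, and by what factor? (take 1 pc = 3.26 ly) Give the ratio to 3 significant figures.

Star A: d = 204 ly / 3.26 = 62.58 pc
Star A: M = m − 5 log₁₀ d + 5 = 10.84 − 5·1.7964 + 5 = 6.858
Star B: M = m − 5 log₁₀ d + 5 = 1.10 − 5·0.6435 + 5 = 2.883
ΔM = M_A − M_B = 6.858 − (2.883) = 3.975; smaller M is more luminous → Star B.
L ratio = 10^(0.4 |ΔM|) = 10^1.590 = 38.91

Star B is more luminous, by a factor of 38.9.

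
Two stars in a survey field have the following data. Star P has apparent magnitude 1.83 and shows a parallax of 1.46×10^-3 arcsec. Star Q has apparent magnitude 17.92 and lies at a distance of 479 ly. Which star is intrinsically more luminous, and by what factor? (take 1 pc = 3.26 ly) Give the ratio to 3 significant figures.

Star P is more luminous, by a factor of 5.93×10^7.

Star P: d = 1/p = 1/1.46×10^-3″ = 684.9 pc
Star P: M = m − 5 log₁₀ d + 5 = 1.83 − 5·2.8356 + 5 = -7.348
Star Q: d = 479 ly / 3.26 = 146.9 pc
Star Q: M = m − 5 log₁₀ d + 5 = 17.92 − 5·2.1671 + 5 = 12.084
ΔM = M_P − M_Q = -7.348 − (12.084) = -19.433; smaller M is more luminous → Star P.
L ratio = 10^(0.4 |ΔM|) = 10^7.773 = 5.930×10^7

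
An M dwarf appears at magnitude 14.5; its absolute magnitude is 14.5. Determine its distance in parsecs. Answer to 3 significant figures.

d ≈ 10.0 pc

μ = m − M = 0.000
m − M = 5 log₁₀ d − 5
log₁₀ d = (m − M)/5 + 1 = 1.0000
d = 10^1.0000 = 10.00 pc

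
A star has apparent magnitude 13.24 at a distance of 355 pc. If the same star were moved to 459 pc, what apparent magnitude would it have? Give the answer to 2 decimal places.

Flux ∝ 1/d², so Δm = 5 log₁₀(d₂/d₁) = 5 log₁₀(459/355) = 0.558
m₂ = m₁ + Δm = 13.24 + (0.558) = 13.798

m ≈ 13.80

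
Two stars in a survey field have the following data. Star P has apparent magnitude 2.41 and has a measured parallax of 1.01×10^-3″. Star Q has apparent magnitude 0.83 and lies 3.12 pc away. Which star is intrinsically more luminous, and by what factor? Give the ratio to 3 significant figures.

Star P: d = 1/p = 1/1.01×10^-3″ = 990.1 pc
Star P: M = m − 5 log₁₀ d + 5 = 2.41 − 5·2.9957 + 5 = -7.568
Star Q: M = m − 5 log₁₀ d + 5 = 0.83 − 5·0.4942 + 5 = 3.359
ΔM = M_P − M_Q = -7.568 − (3.359) = -10.928; smaller M is more luminous → Star P.
L ratio = 10^(0.4 |ΔM|) = 10^4.371 = 23500

Star P is more luminous, by a factor of 23500.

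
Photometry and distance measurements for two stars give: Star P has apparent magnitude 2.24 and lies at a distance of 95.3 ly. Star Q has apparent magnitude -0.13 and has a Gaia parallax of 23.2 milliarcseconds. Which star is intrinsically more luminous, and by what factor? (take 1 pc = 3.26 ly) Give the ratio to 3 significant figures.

Star P: d = 95.3 ly / 3.26 = 29.23 pc
Star P: M = m − 5 log₁₀ d + 5 = 2.24 − 5·1.4659 + 5 = -0.089
Star Q: p = 23.2 mas = 0.0232″ → d = 1/p = 43.10 pc
Star Q: M = m − 5 log₁₀ d + 5 = -0.13 − 5·1.6345 + 5 = -3.303
ΔM = M_P − M_Q = -0.089 − (-3.303) = 3.213; smaller M is more luminous → Star Q.
L ratio = 10^(0.4 |ΔM|) = 10^1.285 = 19.29

Star Q is more luminous, by a factor of 19.3.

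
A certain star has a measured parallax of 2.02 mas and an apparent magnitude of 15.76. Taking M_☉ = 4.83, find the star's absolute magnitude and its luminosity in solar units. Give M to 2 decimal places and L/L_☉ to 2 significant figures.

d = 1/p = 1000/2.02 mas = 495.0 pc
M = m − 5 log₁₀ d + 5 = 15.76 − 5·2.6946 + 5 = 7.287
M − M_☉ = 7.287 − 4.83 = 2.457
L/L_☉ = 10^(−0.4 × 2.457) = 0.1041

M ≈ 7.29; L/L_☉ ≈ 0.10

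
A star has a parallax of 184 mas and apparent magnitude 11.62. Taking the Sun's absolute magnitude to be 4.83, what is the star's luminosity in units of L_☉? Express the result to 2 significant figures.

L/L_☉ ≈ 5.7×10^-4

d = 1/p = 1000/184 mas = 5.435 pc
M = m − 5 log₁₀ d + 5 = 11.62 − 5·0.7352 + 5 = 12.944
M − M_☉ = 12.944 − 4.83 = 8.114
L/L_☉ = 10^(−0.4 × 8.114) = 5.680×10^-4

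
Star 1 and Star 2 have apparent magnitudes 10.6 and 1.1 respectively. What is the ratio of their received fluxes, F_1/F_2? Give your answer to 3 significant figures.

Magnitude difference = 9.5
Flux ratio = 10^(−0.4 Δm) = 10^(−0.4 × 9.5) = 10^-3.800 = 1.585×10^-4

F_1/F_2 ≈ 1.58×10^-4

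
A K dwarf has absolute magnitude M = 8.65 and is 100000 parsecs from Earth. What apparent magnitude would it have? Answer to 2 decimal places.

m ≈ 28.65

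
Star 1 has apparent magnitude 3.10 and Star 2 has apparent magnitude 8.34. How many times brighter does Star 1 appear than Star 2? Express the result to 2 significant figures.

120

Δm = 3.10 − (8.34) = -5.24
Flux ratio = 10^(−0.4 Δm) = 10^(−0.4 × -5.24) = 10^2.096 = 124.7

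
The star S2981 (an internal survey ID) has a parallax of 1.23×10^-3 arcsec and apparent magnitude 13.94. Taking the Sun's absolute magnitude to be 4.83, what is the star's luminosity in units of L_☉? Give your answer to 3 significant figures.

L/L_☉ ≈ 1.50

d = 1/p = 1/1.23×10^-3″ = 813.0 pc
M = m − 5 log₁₀ d + 5 = 13.94 − 5·2.9101 + 5 = 4.390
M − M_☉ = 4.390 − 4.83 = -0.440
L/L_☉ = 10^(−0.4 × -0.440) = 1.500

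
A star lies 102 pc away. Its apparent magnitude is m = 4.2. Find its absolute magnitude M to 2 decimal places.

M ≈ -0.84

5 log₁₀(d/10 pc) = 5 log₁₀(102.0) − 5 = 5.043
M = m − 5 log₁₀(d/10) = 4.2 − 5.043 = -0.843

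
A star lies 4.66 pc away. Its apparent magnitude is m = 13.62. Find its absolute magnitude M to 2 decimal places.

M ≈ 15.28

5 log₁₀(d/10 pc) = 5 log₁₀(4.660) − 5 = -1.658
M = m − 5 log₁₀(d/10) = 13.62 + 1.658 = 15.278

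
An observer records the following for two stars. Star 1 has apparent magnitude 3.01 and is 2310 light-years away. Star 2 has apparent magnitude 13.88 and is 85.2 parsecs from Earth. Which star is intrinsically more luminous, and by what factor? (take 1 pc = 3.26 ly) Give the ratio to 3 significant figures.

Star 1 is more luminous, by a factor of 1.54×10^6.

Star 1: d = 2310 ly / 3.26 = 708.6 pc
Star 1: M = m − 5 log₁₀ d + 5 = 3.01 − 5·2.8504 + 5 = -6.242
Star 2: M = m − 5 log₁₀ d + 5 = 13.88 − 5·1.9304 + 5 = 9.228
ΔM = M_1 − M_2 = -6.242 − (9.228) = -15.470; smaller M is more luminous → Star 1.
L ratio = 10^(0.4 |ΔM|) = 10^6.188 = 1.541×10^6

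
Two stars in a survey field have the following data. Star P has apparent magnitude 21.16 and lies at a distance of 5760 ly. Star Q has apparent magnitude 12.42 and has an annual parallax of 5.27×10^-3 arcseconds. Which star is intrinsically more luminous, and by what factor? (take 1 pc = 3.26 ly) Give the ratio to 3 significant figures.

Star Q is more luminous, by a factor of 36.1.

Star P: d = 5760 ly / 3.26 = 1767 pc
Star P: M = m − 5 log₁₀ d + 5 = 21.16 − 5·3.2472 + 5 = 9.924
Star Q: d = 1/p = 1/5.27×10^-3″ = 189.8 pc
Star Q: M = m − 5 log₁₀ d + 5 = 12.42 − 5·2.2782 + 5 = 6.029
ΔM = M_P − M_Q = 9.924 − (6.029) = 3.895; smaller M is more luminous → Star Q.
L ratio = 10^(0.4 |ΔM|) = 10^1.558 = 36.14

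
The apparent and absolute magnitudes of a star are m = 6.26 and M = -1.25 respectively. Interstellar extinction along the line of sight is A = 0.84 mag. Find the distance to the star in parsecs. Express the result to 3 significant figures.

m − M = 5 log₁₀(d/10 pc) + A  ⇒  6.26 − (-1.25) − 0.84 = 5 log₁₀(d/10)
6.670 = 5 log₁₀(d/10)
log₁₀ d = (m − M − A)/5 + 1 = 2.3340
d = 10^2.3340 = 215.8 pc

d ≈ 216 pc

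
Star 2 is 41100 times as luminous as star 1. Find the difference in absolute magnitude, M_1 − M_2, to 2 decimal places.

M_1 − M_2 ≈ 11.53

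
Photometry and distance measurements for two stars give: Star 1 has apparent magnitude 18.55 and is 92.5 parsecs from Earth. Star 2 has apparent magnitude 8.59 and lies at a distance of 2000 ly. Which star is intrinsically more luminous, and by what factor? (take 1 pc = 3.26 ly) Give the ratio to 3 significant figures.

Star 1: M = m − 5 log₁₀ d + 5 = 18.55 − 5·1.9661 + 5 = 13.719
Star 2: d = 2000 ly / 3.26 = 613.5 pc
Star 2: M = m − 5 log₁₀ d + 5 = 8.59 − 5·2.7878 + 5 = -0.349
ΔM = M_1 − M_2 = 13.719 − (-0.349) = 14.068; smaller M is more luminous → Star 2.
L ratio = 10^(0.4 |ΔM|) = 10^5.627 = 424000

Star 2 is more luminous, by a factor of 424000.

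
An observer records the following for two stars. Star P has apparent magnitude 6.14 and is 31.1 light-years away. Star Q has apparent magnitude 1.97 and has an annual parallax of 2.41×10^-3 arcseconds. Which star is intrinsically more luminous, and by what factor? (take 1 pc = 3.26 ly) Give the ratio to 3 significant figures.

Star P: d = 31.1 ly / 3.26 = 9.540 pc
Star P: M = m − 5 log₁₀ d + 5 = 6.14 − 5·0.9795 + 5 = 6.242
Star Q: d = 1/p = 1/2.41×10^-3″ = 414.9 pc
Star Q: M = m − 5 log₁₀ d + 5 = 1.97 − 5·2.6180 + 5 = -6.120
ΔM = M_P − M_Q = 6.242 − (-6.120) = 12.362; smaller M is more luminous → Star Q.
L ratio = 10^(0.4 |ΔM|) = 10^4.945 = 88080

Star Q is more luminous, by a factor of 88100.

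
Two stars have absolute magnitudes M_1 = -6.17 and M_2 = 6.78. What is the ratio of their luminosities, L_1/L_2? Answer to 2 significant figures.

ΔM = M_1 − M_2 = -12.95
L_1/L_2 = 10^(−0.4 ΔM) = 10^5.180 = 151400

L_1/L_2 ≈ 150000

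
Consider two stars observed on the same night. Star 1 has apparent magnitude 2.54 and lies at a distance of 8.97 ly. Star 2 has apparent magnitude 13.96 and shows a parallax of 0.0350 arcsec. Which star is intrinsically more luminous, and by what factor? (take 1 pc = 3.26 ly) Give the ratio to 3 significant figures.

Star 1 is more luminous, by a factor of 343.

Star 1: d = 8.97 ly / 3.26 = 2.752 pc
Star 1: M = m − 5 log₁₀ d + 5 = 2.54 − 5·0.4396 + 5 = 5.342
Star 2: d = 1/p = 1/0.0350″ = 28.57 pc
Star 2: M = m − 5 log₁₀ d + 5 = 13.96 − 5·1.4559 + 5 = 11.680
ΔM = M_1 − M_2 = 5.342 − (11.680) = -6.338; smaller M is more luminous → Star 1.
L ratio = 10^(0.4 |ΔM|) = 10^2.535 = 343.0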